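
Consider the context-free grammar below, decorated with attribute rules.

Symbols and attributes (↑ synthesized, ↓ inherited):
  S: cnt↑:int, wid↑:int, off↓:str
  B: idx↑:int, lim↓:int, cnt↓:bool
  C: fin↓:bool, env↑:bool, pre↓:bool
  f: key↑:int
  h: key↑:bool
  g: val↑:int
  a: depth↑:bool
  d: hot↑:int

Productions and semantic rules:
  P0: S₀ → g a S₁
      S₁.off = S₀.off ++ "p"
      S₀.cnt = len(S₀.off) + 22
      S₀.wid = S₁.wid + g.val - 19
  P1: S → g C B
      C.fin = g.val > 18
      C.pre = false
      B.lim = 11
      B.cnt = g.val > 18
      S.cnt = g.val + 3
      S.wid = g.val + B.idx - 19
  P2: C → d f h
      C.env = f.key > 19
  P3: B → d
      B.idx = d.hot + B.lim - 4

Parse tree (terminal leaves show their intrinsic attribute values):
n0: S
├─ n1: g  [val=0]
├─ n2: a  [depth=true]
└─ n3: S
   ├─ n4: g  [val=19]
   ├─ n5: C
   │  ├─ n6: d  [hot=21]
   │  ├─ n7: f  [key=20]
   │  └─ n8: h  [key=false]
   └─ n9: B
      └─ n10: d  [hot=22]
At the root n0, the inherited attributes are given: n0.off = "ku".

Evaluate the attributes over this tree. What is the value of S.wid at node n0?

10

1. n0.off = "ku"  [given at root]
2. n1.val = 0  [terminal]
3. n2.depth = true  [terminal]
4. n3.off = "kup"  [S₀.off ++ "p"]
5. n4.val = 19  [terminal]
6. n5.fin = true  [g.val > 18]
7. n5.pre = false  [false]
8. n6.hot = 21  [terminal]
9. n7.key = 20  [terminal]
10. n8.key = false  [terminal]
11. n5.env = true  [f.key > 19]
12. n9.lim = 11  [11]
13. n9.cnt = true  [g.val > 18]
14. n10.hot = 22  [terminal]
15. n9.idx = 29  [d.hot + B.lim - 4]
16. n3.cnt = 22  [g.val + 3]
17. n3.wid = 29  [g.val + B.idx - 19]
18. n0.cnt = 24  [len(S₀.off) + 22]
19. n0.wid = 10  [S₁.wid + g.val - 19]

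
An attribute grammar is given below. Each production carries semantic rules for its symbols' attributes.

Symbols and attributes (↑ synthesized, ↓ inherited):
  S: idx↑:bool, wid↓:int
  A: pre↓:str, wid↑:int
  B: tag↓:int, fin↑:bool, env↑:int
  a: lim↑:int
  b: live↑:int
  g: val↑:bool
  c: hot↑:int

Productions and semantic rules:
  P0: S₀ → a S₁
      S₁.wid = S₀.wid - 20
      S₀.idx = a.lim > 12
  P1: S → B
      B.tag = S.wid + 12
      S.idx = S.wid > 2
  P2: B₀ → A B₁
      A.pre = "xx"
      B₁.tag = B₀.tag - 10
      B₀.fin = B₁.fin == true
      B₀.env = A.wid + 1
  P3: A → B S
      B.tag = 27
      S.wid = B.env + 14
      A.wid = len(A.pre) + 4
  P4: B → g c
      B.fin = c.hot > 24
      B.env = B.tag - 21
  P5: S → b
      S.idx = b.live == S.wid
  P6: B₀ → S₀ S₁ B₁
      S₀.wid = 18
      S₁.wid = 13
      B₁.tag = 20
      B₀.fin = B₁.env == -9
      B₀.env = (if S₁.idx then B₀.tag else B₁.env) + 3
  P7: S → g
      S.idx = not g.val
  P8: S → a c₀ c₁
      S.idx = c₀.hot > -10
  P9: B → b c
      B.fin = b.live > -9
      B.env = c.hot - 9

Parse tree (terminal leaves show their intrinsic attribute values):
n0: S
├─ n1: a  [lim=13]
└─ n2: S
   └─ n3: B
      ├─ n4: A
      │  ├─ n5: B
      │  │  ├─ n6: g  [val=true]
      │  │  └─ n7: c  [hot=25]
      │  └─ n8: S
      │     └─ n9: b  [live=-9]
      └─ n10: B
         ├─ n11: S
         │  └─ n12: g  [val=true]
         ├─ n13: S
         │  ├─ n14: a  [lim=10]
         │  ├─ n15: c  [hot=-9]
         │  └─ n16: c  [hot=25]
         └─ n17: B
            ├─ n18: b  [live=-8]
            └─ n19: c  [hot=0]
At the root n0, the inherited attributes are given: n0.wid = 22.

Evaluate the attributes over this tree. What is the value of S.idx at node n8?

false

1. n0.wid = 22  [given at root]
2. n1.lim = 13  [terminal]
3. n2.wid = 2  [S₀.wid - 20]
4. n3.tag = 14  [S.wid + 12]
5. n4.pre = "xx"  ["xx"]
6. n5.tag = 27  [27]
7. n6.val = true  [terminal]
8. n7.hot = 25  [terminal]
9. n5.fin = true  [c.hot > 24]
10. n5.env = 6  [B.tag - 21]
11. n8.wid = 20  [B.env + 14]
12. n9.live = -9  [terminal]
13. n8.idx = false  [b.live == S.wid]
14. n4.wid = 6  [len(A.pre) + 4]
15. n10.tag = 4  [B₀.tag - 10]
16. n11.wid = 18  [18]
17. n12.val = true  [terminal]
18. n11.idx = false  [not g.val]
19. n13.wid = 13  [13]
20. n14.lim = 10  [terminal]
21. n15.hot = -9  [terminal]
22. n16.hot = 25  [terminal]
23. n13.idx = true  [c₀.hot > -10]
24. n17.tag = 20  [20]
25. n18.live = -8  [terminal]
26. n19.hot = 0  [terminal]
27. n17.fin = true  [b.live > -9]
28. n17.env = -9  [c.hot - 9]
29. n10.fin = true  [B₁.env == -9]
30. n10.env = 7  [(if S₁.idx then B₀.tag else B₁.env) + 3]
31. n3.fin = true  [B₁.fin == true]
32. n3.env = 7  [A.wid + 1]
33. n2.idx = false  [S.wid > 2]
34. n0.idx = true  [a.lim > 12]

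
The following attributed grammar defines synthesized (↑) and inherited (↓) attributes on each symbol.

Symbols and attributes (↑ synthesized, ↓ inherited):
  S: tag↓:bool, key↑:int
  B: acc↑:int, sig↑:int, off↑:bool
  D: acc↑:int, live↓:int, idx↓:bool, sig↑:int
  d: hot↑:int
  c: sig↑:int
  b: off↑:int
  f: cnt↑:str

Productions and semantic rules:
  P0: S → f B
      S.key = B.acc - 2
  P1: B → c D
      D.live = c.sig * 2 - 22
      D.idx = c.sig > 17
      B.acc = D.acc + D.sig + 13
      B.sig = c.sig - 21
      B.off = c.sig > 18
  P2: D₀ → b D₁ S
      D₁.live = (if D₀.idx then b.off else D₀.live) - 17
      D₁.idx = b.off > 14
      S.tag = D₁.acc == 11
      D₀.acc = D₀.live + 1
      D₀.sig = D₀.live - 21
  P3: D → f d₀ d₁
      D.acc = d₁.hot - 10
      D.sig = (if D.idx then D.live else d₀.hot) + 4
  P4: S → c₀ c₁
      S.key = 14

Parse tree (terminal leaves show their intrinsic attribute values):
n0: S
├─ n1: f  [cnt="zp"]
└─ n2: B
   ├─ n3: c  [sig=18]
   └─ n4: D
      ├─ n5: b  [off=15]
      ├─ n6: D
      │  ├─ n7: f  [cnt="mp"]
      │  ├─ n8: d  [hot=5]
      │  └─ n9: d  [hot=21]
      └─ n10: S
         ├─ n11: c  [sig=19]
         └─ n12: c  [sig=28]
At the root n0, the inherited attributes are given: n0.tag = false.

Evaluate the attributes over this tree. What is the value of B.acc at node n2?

21

1. n0.tag = false  [given at root]
2. n1.cnt = "zp"  [terminal]
3. n3.sig = 18  [terminal]
4. n4.live = 14  [c.sig * 2 - 22]
5. n4.idx = true  [c.sig > 17]
6. n5.off = 15  [terminal]
7. n6.live = -2  [(if D₀.idx then b.off else D₀.live) - 17]
8. n6.idx = true  [b.off > 14]
9. n7.cnt = "mp"  [terminal]
10. n8.hot = 5  [terminal]
11. n9.hot = 21  [terminal]
12. n6.acc = 11  [d₁.hot - 10]
13. n6.sig = 2  [(if D.idx then D.live else d₀.hot) + 4]
14. n10.tag = true  [D₁.acc == 11]
15. n11.sig = 19  [terminal]
16. n12.sig = 28  [terminal]
17. n10.key = 14  [14]
18. n4.acc = 15  [D₀.live + 1]
19. n4.sig = -7  [D₀.live - 21]
20. n2.acc = 21  [D.acc + D.sig + 13]
21. n2.sig = -3  [c.sig - 21]
22. n2.off = false  [c.sig > 18]
23. n0.key = 19  [B.acc - 2]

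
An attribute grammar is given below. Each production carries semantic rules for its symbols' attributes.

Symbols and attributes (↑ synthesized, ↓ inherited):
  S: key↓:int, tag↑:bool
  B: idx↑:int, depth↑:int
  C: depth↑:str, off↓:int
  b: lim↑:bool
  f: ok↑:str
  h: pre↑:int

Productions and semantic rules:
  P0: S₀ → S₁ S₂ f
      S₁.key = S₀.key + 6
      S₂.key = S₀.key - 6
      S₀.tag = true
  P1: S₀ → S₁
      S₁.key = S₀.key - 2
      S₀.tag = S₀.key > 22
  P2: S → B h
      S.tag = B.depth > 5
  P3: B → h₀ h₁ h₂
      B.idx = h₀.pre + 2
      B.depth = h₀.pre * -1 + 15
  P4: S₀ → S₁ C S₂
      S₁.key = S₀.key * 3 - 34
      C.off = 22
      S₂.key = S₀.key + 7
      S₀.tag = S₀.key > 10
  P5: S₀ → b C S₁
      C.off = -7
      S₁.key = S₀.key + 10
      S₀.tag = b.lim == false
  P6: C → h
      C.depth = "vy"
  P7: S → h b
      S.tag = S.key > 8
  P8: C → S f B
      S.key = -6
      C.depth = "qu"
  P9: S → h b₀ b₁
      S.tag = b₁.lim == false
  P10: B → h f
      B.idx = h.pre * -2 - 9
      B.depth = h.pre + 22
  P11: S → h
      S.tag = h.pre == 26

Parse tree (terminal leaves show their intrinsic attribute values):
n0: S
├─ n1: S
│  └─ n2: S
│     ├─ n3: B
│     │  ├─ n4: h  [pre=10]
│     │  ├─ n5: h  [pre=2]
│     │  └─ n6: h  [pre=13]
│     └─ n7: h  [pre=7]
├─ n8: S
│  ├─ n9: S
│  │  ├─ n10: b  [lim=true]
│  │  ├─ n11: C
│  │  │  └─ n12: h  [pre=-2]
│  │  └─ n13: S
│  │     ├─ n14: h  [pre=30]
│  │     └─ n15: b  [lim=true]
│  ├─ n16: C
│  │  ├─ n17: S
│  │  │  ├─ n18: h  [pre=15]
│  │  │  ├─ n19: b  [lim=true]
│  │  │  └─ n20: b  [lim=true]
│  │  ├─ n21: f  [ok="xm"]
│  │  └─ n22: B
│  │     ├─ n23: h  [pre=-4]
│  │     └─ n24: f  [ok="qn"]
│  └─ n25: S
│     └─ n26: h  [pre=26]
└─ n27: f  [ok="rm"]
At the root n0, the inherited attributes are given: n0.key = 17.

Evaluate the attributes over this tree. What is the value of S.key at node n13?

1. n0.key = 17  [given at root]
2. n1.key = 23  [S₀.key + 6]
3. n2.key = 21  [S₀.key - 2]
4. n4.pre = 10  [terminal]
5. n5.pre = 2  [terminal]
6. n6.pre = 13  [terminal]
7. n3.idx = 12  [h₀.pre + 2]
8. n3.depth = 5  [h₀.pre * -1 + 15]
9. n7.pre = 7  [terminal]
10. n2.tag = false  [B.depth > 5]
11. n1.tag = true  [S₀.key > 22]
12. n8.key = 11  [S₀.key - 6]
13. n9.key = -1  [S₀.key * 3 - 34]
14. n10.lim = true  [terminal]
15. n11.off = -7  [-7]
16. n12.pre = -2  [terminal]
17. n11.depth = "vy"  ["vy"]
18. n13.key = 9  [S₀.key + 10]
19. n14.pre = 30  [terminal]
20. n15.lim = true  [terminal]
21. n13.tag = true  [S.key > 8]
22. n9.tag = false  [b.lim == false]
23. n16.off = 22  [22]
24. n17.key = -6  [-6]
25. n18.pre = 15  [terminal]
26. n19.lim = true  [terminal]
27. n20.lim = true  [terminal]
28. n17.tag = false  [b₁.lim == false]
29. n21.ok = "xm"  [terminal]
30. n23.pre = -4  [terminal]
31. n24.ok = "qn"  [terminal]
32. n22.idx = -1  [h.pre * -2 - 9]
33. n22.depth = 18  [h.pre + 22]
34. n16.depth = "qu"  ["qu"]
35. n25.key = 18  [S₀.key + 7]
36. n26.pre = 26  [terminal]
37. n25.tag = true  [h.pre == 26]
38. n8.tag = true  [S₀.key > 10]
39. n27.ok = "rm"  [terminal]
40. n0.tag = true  [true]

9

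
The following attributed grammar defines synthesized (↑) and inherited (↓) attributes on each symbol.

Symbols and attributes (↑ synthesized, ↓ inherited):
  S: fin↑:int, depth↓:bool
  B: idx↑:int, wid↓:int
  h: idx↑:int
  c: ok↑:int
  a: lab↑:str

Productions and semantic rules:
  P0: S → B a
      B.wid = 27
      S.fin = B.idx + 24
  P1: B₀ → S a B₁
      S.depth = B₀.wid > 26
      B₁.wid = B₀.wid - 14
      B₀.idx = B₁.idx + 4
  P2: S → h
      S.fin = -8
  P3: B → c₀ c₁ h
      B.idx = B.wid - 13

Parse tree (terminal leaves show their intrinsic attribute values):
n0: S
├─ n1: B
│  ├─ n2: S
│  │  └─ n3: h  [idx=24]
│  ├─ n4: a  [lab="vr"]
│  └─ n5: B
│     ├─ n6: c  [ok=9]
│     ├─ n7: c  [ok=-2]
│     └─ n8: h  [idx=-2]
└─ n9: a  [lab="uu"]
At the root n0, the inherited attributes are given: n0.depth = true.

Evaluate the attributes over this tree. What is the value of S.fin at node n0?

1. n0.depth = true  [given at root]
2. n1.wid = 27  [27]
3. n2.depth = true  [B₀.wid > 26]
4. n3.idx = 24  [terminal]
5. n2.fin = -8  [-8]
6. n4.lab = "vr"  [terminal]
7. n5.wid = 13  [B₀.wid - 14]
8. n6.ok = 9  [terminal]
9. n7.ok = -2  [terminal]
10. n8.idx = -2  [terminal]
11. n5.idx = 0  [B.wid - 13]
12. n1.idx = 4  [B₁.idx + 4]
13. n9.lab = "uu"  [terminal]
14. n0.fin = 28  [B.idx + 24]

28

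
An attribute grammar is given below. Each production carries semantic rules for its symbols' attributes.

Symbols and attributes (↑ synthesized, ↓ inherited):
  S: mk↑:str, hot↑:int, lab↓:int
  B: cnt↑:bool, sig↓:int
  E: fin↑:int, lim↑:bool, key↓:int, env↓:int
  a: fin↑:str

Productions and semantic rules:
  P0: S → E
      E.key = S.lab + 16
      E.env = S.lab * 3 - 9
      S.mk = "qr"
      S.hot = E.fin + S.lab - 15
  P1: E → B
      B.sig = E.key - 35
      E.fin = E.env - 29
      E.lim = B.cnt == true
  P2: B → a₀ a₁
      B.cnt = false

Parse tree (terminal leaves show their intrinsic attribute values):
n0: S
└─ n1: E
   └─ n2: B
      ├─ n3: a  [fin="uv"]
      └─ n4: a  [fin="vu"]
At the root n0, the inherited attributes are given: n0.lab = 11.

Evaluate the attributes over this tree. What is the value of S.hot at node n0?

-9

1. n0.lab = 11  [given at root]
2. n1.key = 27  [S.lab + 16]
3. n1.env = 24  [S.lab * 3 - 9]
4. n2.sig = -8  [E.key - 35]
5. n3.fin = "uv"  [terminal]
6. n4.fin = "vu"  [terminal]
7. n2.cnt = false  [false]
8. n1.fin = -5  [E.env - 29]
9. n1.lim = false  [B.cnt == true]
10. n0.mk = "qr"  ["qr"]
11. n0.hot = -9  [E.fin + S.lab - 15]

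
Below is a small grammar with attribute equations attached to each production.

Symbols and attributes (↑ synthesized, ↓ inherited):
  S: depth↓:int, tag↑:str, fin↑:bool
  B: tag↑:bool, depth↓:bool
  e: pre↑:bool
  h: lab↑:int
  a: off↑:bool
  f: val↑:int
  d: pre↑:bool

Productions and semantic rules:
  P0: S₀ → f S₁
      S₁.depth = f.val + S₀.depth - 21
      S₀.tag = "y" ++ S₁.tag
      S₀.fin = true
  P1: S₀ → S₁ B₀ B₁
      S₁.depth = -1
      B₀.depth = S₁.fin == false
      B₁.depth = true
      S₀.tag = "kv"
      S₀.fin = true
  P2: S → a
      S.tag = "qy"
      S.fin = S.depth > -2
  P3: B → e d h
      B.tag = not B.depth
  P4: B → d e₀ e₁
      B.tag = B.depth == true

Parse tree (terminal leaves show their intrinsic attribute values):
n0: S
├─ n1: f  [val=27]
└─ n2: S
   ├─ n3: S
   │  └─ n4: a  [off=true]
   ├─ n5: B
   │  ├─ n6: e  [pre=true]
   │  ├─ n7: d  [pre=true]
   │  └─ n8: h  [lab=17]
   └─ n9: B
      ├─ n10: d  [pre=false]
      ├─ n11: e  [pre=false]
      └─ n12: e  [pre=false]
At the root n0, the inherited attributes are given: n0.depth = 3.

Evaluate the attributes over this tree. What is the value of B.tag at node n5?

true

1. n0.depth = 3  [given at root]
2. n1.val = 27  [terminal]
3. n2.depth = 9  [f.val + S₀.depth - 21]
4. n3.depth = -1  [-1]
5. n4.off = true  [terminal]
6. n3.tag = "qy"  ["qy"]
7. n3.fin = true  [S.depth > -2]
8. n5.depth = false  [S₁.fin == false]
9. n6.pre = true  [terminal]
10. n7.pre = true  [terminal]
11. n8.lab = 17  [terminal]
12. n5.tag = true  [not B.depth]
13. n9.depth = true  [true]
14. n10.pre = false  [terminal]
15. n11.pre = false  [terminal]
16. n12.pre = false  [terminal]
17. n9.tag = true  [B.depth == true]
18. n2.tag = "kv"  ["kv"]
19. n2.fin = true  [true]
20. n0.tag = "ykv"  ["y" ++ S₁.tag]
21. n0.fin = true  [true]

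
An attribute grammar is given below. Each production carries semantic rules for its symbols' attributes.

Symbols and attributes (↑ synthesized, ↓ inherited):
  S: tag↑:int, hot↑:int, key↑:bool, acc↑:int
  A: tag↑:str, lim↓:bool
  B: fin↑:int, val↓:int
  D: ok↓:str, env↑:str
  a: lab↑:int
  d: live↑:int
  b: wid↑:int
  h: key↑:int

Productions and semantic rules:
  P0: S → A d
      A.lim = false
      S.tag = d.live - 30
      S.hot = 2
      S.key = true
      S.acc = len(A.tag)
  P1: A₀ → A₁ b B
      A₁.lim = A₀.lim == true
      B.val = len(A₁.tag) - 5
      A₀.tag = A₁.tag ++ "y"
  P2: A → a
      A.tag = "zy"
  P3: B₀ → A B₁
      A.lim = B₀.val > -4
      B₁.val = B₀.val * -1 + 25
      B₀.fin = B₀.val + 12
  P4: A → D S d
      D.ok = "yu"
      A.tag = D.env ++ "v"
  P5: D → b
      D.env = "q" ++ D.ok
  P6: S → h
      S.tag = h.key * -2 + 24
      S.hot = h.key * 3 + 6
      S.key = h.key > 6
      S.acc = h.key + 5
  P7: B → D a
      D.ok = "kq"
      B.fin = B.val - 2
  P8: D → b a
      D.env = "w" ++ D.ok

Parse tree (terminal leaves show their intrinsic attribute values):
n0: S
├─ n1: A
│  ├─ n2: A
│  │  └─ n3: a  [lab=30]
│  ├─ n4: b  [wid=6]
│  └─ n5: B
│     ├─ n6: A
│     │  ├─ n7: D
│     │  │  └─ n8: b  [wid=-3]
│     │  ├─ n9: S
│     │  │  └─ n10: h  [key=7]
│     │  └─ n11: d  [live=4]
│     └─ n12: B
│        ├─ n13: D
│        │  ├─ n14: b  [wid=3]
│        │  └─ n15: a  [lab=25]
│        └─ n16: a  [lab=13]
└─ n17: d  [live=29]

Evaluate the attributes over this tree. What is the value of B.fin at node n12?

1. n1.lim = false  [false]
2. n2.lim = false  [A₀.lim == true]
3. n3.lab = 30  [terminal]
4. n2.tag = "zy"  ["zy"]
5. n4.wid = 6  [terminal]
6. n5.val = -3  [len(A₁.tag) - 5]
7. n6.lim = true  [B₀.val > -4]
8. n7.ok = "yu"  ["yu"]
9. n8.wid = -3  [terminal]
10. n7.env = "qyu"  ["q" ++ D.ok]
11. n10.key = 7  [terminal]
12. n9.tag = 10  [h.key * -2 + 24]
13. n9.hot = 27  [h.key * 3 + 6]
14. n9.key = true  [h.key > 6]
15. n9.acc = 12  [h.key + 5]
16. n11.live = 4  [terminal]
17. n6.tag = "qyuv"  [D.env ++ "v"]
18. n12.val = 28  [B₀.val * -1 + 25]
19. n13.ok = "kq"  ["kq"]
20. n14.wid = 3  [terminal]
21. n15.lab = 25  [terminal]
22. n13.env = "wkq"  ["w" ++ D.ok]
23. n16.lab = 13  [terminal]
24. n12.fin = 26  [B.val - 2]
25. n5.fin = 9  [B₀.val + 12]
26. n1.tag = "zyy"  [A₁.tag ++ "y"]
27. n17.live = 29  [terminal]
28. n0.tag = -1  [d.live - 30]
29. n0.hot = 2  [2]
30. n0.key = true  [true]
31. n0.acc = 3  [len(A.tag)]

26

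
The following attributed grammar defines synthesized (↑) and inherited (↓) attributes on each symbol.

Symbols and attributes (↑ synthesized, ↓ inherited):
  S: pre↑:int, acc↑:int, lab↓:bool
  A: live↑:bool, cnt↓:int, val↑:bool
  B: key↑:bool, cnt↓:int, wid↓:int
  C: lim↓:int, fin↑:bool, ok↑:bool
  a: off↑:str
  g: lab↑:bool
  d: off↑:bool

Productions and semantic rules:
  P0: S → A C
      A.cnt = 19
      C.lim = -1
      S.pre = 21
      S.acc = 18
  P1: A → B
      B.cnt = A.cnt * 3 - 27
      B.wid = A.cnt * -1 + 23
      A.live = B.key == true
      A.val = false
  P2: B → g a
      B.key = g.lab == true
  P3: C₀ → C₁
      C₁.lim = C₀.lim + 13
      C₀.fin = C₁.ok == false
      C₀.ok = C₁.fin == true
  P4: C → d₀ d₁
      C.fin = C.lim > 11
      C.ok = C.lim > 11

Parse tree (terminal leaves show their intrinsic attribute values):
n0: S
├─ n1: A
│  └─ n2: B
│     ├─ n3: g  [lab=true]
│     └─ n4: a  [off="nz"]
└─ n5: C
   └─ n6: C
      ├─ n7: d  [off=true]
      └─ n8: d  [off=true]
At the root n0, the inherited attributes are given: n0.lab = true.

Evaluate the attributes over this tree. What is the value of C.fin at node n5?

1. n0.lab = true  [given at root]
2. n1.cnt = 19  [19]
3. n2.cnt = 30  [A.cnt * 3 - 27]
4. n2.wid = 4  [A.cnt * -1 + 23]
5. n3.lab = true  [terminal]
6. n4.off = "nz"  [terminal]
7. n2.key = true  [g.lab == true]
8. n1.live = true  [B.key == true]
9. n1.val = false  [false]
10. n5.lim = -1  [-1]
11. n6.lim = 12  [C₀.lim + 13]
12. n7.off = true  [terminal]
13. n8.off = true  [terminal]
14. n6.fin = true  [C.lim > 11]
15. n6.ok = true  [C.lim > 11]
16. n5.fin = false  [C₁.ok == false]
17. n5.ok = true  [C₁.fin == true]
18. n0.pre = 21  [21]
19. n0.acc = 18  [18]

false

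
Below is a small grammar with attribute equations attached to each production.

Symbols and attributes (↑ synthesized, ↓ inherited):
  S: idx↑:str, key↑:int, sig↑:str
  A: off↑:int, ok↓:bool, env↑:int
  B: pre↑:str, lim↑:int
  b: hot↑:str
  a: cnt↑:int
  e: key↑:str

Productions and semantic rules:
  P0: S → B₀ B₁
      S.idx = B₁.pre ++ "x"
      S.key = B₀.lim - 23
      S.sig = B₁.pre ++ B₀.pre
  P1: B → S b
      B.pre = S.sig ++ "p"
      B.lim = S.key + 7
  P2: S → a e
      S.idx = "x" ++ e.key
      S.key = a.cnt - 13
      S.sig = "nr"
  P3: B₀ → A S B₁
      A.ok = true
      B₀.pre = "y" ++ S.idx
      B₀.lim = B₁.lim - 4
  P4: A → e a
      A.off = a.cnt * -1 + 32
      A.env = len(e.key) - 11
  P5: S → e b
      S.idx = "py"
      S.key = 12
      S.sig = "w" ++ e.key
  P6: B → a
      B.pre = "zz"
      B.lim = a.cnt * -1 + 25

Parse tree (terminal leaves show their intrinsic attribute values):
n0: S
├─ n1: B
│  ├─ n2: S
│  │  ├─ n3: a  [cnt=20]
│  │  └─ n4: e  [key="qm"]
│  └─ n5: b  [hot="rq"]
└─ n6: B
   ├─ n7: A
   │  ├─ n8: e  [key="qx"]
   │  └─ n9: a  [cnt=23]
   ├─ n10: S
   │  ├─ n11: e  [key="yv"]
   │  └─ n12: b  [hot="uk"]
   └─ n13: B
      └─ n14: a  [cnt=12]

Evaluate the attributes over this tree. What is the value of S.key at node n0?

-9

1. n3.cnt = 20  [terminal]
2. n4.key = "qm"  [terminal]
3. n2.idx = "xqm"  ["x" ++ e.key]
4. n2.key = 7  [a.cnt - 13]
5. n2.sig = "nr"  ["nr"]
6. n5.hot = "rq"  [terminal]
7. n1.pre = "nrp"  [S.sig ++ "p"]
8. n1.lim = 14  [S.key + 7]
9. n7.ok = true  [true]
10. n8.key = "qx"  [terminal]
11. n9.cnt = 23  [terminal]
12. n7.off = 9  [a.cnt * -1 + 32]
13. n7.env = -9  [len(e.key) - 11]
14. n11.key = "yv"  [terminal]
15. n12.hot = "uk"  [terminal]
16. n10.idx = "py"  ["py"]
17. n10.key = 12  [12]
18. n10.sig = "wyv"  ["w" ++ e.key]
19. n14.cnt = 12  [terminal]
20. n13.pre = "zz"  ["zz"]
21. n13.lim = 13  [a.cnt * -1 + 25]
22. n6.pre = "ypy"  ["y" ++ S.idx]
23. n6.lim = 9  [B₁.lim - 4]
24. n0.idx = "ypyx"  [B₁.pre ++ "x"]
25. n0.key = -9  [B₀.lim - 23]
26. n0.sig = "ypynrp"  [B₁.pre ++ B₀.pre]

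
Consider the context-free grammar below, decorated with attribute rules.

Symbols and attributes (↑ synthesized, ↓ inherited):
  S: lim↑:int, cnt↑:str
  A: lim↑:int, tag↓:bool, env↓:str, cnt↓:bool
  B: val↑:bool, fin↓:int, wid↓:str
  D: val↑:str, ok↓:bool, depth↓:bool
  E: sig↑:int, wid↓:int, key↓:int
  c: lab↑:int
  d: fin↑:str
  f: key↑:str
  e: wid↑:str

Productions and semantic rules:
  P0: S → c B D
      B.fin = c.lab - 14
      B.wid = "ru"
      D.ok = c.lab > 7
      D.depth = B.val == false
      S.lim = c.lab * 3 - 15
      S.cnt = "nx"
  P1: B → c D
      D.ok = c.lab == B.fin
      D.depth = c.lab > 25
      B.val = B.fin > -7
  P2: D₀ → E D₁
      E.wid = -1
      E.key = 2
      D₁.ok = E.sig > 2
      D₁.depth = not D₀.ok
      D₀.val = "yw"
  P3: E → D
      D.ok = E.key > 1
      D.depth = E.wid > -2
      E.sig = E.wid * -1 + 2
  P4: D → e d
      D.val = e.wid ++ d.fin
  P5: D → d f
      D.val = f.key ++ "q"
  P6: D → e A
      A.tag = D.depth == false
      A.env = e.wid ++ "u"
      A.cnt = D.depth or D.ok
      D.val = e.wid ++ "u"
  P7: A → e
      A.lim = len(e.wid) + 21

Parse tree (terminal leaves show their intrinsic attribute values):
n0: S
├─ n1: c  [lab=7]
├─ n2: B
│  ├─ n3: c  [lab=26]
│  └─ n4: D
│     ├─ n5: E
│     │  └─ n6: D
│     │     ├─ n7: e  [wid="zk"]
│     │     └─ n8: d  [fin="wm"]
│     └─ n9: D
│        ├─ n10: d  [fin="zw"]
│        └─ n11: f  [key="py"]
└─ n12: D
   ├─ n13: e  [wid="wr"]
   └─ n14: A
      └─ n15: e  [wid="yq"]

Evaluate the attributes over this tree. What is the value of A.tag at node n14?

false

1. n1.lab = 7  [terminal]
2. n2.fin = -7  [c.lab - 14]
3. n2.wid = "ru"  ["ru"]
4. n3.lab = 26  [terminal]
5. n4.ok = false  [c.lab == B.fin]
6. n4.depth = true  [c.lab > 25]
7. n5.wid = -1  [-1]
8. n5.key = 2  [2]
9. n6.ok = true  [E.key > 1]
10. n6.depth = true  [E.wid > -2]
11. n7.wid = "zk"  [terminal]
12. n8.fin = "wm"  [terminal]
13. n6.val = "zkwm"  [e.wid ++ d.fin]
14. n5.sig = 3  [E.wid * -1 + 2]
15. n9.ok = true  [E.sig > 2]
16. n9.depth = true  [not D₀.ok]
17. n10.fin = "zw"  [terminal]
18. n11.key = "py"  [terminal]
19. n9.val = "pyq"  [f.key ++ "q"]
20. n4.val = "yw"  ["yw"]
21. n2.val = false  [B.fin > -7]
22. n12.ok = false  [c.lab > 7]
23. n12.depth = true  [B.val == false]
24. n13.wid = "wr"  [terminal]
25. n14.tag = false  [D.depth == false]
26. n14.env = "wru"  [e.wid ++ "u"]
27. n14.cnt = true  [D.depth or D.ok]
28. n15.wid = "yq"  [terminal]
29. n14.lim = 23  [len(e.wid) + 21]
30. n12.val = "wru"  [e.wid ++ "u"]
31. n0.lim = 6  [c.lab * 3 - 15]
32. n0.cnt = "nx"  ["nx"]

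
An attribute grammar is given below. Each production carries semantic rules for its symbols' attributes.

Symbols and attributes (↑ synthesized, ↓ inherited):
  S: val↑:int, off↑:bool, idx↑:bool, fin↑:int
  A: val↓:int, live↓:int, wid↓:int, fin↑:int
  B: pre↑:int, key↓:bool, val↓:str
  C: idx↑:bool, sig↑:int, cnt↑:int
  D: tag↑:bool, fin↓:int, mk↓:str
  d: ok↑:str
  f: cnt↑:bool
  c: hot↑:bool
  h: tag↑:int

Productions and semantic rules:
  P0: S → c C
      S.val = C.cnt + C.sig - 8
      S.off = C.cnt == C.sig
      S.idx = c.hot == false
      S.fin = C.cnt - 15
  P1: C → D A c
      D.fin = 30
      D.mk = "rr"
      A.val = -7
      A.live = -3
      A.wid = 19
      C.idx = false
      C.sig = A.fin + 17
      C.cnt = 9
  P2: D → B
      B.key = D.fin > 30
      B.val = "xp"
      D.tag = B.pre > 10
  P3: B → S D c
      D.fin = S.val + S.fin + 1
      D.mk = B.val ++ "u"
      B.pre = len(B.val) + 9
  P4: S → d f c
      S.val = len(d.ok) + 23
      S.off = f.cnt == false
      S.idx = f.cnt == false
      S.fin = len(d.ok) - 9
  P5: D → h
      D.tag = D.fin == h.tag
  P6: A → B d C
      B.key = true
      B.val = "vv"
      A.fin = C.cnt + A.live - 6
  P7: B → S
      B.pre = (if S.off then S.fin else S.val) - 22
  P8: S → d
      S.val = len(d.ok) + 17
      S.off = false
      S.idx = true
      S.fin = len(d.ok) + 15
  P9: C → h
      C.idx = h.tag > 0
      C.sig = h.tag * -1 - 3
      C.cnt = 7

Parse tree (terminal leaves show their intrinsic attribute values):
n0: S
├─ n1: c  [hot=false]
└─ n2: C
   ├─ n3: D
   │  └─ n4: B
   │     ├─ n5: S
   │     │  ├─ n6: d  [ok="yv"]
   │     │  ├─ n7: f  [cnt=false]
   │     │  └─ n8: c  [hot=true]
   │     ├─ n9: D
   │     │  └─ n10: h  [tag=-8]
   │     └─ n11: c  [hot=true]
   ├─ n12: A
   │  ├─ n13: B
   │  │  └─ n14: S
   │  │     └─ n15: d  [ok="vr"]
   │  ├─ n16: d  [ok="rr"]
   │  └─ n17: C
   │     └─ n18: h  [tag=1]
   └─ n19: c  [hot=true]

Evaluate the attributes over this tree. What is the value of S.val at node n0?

16

1. n1.hot = false  [terminal]
2. n3.fin = 30  [30]
3. n3.mk = "rr"  ["rr"]
4. n4.key = false  [D.fin > 30]
5. n4.val = "xp"  ["xp"]
6. n6.ok = "yv"  [terminal]
7. n7.cnt = false  [terminal]
8. n8.hot = true  [terminal]
9. n5.val = 25  [len(d.ok) + 23]
10. n5.off = true  [f.cnt == false]
11. n5.idx = true  [f.cnt == false]
12. n5.fin = -7  [len(d.ok) - 9]
13. n9.fin = 19  [S.val + S.fin + 1]
14. n9.mk = "xpu"  [B.val ++ "u"]
15. n10.tag = -8  [terminal]
16. n9.tag = false  [D.fin == h.tag]
17. n11.hot = true  [terminal]
18. n4.pre = 11  [len(B.val) + 9]
19. n3.tag = true  [B.pre > 10]
20. n12.val = -7  [-7]
21. n12.live = -3  [-3]
22. n12.wid = 19  [19]
23. n13.key = true  [true]
24. n13.val = "vv"  ["vv"]
25. n15.ok = "vr"  [terminal]
26. n14.val = 19  [len(d.ok) + 17]
27. n14.off = false  [false]
28. n14.idx = true  [true]
29. n14.fin = 17  [len(d.ok) + 15]
30. n13.pre = -3  [(if S.off then S.fin else S.val) - 22]
31. n16.ok = "rr"  [terminal]
32. n18.tag = 1  [terminal]
33. n17.idx = true  [h.tag > 0]
34. n17.sig = -4  [h.tag * -1 - 3]
35. n17.cnt = 7  [7]
36. n12.fin = -2  [C.cnt + A.live - 6]
37. n19.hot = true  [terminal]
38. n2.idx = false  [false]
39. n2.sig = 15  [A.fin + 17]
40. n2.cnt = 9  [9]
41. n0.val = 16  [C.cnt + C.sig - 8]
42. n0.off = false  [C.cnt == C.sig]
43. n0.idx = true  [c.hot == false]
44. n0.fin = -6  [C.cnt - 15]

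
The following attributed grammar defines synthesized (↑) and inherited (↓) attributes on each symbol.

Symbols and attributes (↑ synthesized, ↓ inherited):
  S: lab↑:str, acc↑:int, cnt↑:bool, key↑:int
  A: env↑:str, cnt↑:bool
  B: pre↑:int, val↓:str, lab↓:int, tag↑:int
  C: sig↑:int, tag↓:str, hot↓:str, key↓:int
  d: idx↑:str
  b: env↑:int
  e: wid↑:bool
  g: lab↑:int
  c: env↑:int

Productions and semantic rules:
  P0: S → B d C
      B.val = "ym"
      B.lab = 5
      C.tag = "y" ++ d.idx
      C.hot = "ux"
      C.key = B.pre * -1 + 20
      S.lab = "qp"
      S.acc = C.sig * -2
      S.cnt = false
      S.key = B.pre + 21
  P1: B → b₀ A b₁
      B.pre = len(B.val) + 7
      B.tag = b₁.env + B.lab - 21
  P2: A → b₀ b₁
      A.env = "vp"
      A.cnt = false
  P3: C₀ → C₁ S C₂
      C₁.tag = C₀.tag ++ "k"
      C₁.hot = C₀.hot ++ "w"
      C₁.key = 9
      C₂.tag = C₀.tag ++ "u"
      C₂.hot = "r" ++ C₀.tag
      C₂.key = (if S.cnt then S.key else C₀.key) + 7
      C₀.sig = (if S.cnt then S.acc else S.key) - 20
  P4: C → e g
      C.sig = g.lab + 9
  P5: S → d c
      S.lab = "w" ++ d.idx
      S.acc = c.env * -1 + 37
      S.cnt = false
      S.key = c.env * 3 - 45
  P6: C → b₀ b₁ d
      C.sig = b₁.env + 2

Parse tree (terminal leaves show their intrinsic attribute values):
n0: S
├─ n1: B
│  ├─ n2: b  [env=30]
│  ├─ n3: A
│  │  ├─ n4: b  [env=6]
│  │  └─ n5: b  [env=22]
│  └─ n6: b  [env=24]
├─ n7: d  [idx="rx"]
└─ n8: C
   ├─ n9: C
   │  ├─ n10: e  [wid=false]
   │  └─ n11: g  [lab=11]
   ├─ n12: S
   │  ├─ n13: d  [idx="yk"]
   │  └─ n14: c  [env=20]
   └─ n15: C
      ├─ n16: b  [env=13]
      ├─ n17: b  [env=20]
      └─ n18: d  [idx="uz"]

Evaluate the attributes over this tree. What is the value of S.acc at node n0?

10

1. n1.val = "ym"  ["ym"]
2. n1.lab = 5  [5]
3. n2.env = 30  [terminal]
4. n4.env = 6  [terminal]
5. n5.env = 22  [terminal]
6. n3.env = "vp"  ["vp"]
7. n3.cnt = false  [false]
8. n6.env = 24  [terminal]
9. n1.pre = 9  [len(B.val) + 7]
10. n1.tag = 8  [b₁.env + B.lab - 21]
11. n7.idx = "rx"  [terminal]
12. n8.tag = "yrx"  ["y" ++ d.idx]
13. n8.hot = "ux"  ["ux"]
14. n8.key = 11  [B.pre * -1 + 20]
15. n9.tag = "yrxk"  [C₀.tag ++ "k"]
16. n9.hot = "uxw"  [C₀.hot ++ "w"]
17. n9.key = 9  [9]
18. n10.wid = false  [terminal]
19. n11.lab = 11  [terminal]
20. n9.sig = 20  [g.lab + 9]
21. n13.idx = "yk"  [terminal]
22. n14.env = 20  [terminal]
23. n12.lab = "wyk"  ["w" ++ d.idx]
24. n12.acc = 17  [c.env * -1 + 37]
25. n12.cnt = false  [false]
26. n12.key = 15  [c.env * 3 - 45]
27. n15.tag = "yrxu"  [C₀.tag ++ "u"]
28. n15.hot = "ryrx"  ["r" ++ C₀.tag]
29. n15.key = 18  [(if S.cnt then S.key else C₀.key) + 7]
30. n16.env = 13  [terminal]
31. n17.env = 20  [terminal]
32. n18.idx = "uz"  [terminal]
33. n15.sig = 22  [b₁.env + 2]
34. n8.sig = -5  [(if S.cnt then S.acc else S.key) - 20]
35. n0.lab = "qp"  ["qp"]
36. n0.acc = 10  [C.sig * -2]
37. n0.cnt = false  [false]
38. n0.key = 30  [B.pre + 21]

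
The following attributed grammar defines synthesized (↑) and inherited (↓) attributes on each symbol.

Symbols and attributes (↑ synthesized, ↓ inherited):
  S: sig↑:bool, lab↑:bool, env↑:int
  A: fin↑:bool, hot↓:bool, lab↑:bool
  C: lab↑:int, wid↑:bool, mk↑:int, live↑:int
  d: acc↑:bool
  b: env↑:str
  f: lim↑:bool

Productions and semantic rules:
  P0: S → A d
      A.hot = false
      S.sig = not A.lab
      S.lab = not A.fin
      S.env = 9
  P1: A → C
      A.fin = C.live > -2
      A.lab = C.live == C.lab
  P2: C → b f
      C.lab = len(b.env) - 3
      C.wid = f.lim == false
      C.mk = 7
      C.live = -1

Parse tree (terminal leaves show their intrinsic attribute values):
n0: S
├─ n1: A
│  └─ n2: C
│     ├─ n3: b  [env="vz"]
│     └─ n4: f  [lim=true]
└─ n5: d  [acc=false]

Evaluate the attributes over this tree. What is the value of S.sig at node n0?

false

1. n1.hot = false  [false]
2. n3.env = "vz"  [terminal]
3. n4.lim = true  [terminal]
4. n2.lab = -1  [len(b.env) - 3]
5. n2.wid = false  [f.lim == false]
6. n2.mk = 7  [7]
7. n2.live = -1  [-1]
8. n1.fin = true  [C.live > -2]
9. n1.lab = true  [C.live == C.lab]
10. n5.acc = false  [terminal]
11. n0.sig = false  [not A.lab]
12. n0.lab = false  [not A.fin]
13. n0.env = 9  [9]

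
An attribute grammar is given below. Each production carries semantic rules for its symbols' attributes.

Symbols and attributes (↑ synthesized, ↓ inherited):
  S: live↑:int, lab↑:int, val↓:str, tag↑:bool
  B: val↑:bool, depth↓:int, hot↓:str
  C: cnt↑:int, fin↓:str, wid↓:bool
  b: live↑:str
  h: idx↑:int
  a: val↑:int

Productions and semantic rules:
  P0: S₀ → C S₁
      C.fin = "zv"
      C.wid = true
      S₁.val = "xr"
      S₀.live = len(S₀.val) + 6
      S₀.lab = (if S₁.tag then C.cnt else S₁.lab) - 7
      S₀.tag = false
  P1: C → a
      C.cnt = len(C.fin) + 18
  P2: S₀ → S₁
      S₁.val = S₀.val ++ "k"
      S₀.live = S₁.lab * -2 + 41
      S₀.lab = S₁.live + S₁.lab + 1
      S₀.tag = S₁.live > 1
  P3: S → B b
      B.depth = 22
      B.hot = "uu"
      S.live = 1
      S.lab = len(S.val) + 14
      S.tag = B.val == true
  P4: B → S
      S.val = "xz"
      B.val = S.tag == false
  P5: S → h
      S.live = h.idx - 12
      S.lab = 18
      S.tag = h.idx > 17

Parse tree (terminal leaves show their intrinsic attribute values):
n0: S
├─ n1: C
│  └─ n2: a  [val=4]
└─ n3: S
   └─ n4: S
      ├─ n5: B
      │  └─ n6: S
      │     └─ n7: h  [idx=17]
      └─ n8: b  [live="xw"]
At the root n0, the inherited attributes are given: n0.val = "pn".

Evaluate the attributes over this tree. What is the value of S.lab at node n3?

19

1. n0.val = "pn"  [given at root]
2. n1.fin = "zv"  ["zv"]
3. n1.wid = true  [true]
4. n2.val = 4  [terminal]
5. n1.cnt = 20  [len(C.fin) + 18]
6. n3.val = "xr"  ["xr"]
7. n4.val = "xrk"  [S₀.val ++ "k"]
8. n5.depth = 22  [22]
9. n5.hot = "uu"  ["uu"]
10. n6.val = "xz"  ["xz"]
11. n7.idx = 17  [terminal]
12. n6.live = 5  [h.idx - 12]
13. n6.lab = 18  [18]
14. n6.tag = false  [h.idx > 17]
15. n5.val = true  [S.tag == false]
16. n8.live = "xw"  [terminal]
17. n4.live = 1  [1]
18. n4.lab = 17  [len(S.val) + 14]
19. n4.tag = true  [B.val == true]
20. n3.live = 7  [S₁.lab * -2 + 41]
21. n3.lab = 19  [S₁.live + S₁.lab + 1]
22. n3.tag = false  [S₁.live > 1]
23. n0.live = 8  [len(S₀.val) + 6]
24. n0.lab = 12  [(if S₁.tag then C.cnt else S₁.lab) - 7]
25. n0.tag = false  [false]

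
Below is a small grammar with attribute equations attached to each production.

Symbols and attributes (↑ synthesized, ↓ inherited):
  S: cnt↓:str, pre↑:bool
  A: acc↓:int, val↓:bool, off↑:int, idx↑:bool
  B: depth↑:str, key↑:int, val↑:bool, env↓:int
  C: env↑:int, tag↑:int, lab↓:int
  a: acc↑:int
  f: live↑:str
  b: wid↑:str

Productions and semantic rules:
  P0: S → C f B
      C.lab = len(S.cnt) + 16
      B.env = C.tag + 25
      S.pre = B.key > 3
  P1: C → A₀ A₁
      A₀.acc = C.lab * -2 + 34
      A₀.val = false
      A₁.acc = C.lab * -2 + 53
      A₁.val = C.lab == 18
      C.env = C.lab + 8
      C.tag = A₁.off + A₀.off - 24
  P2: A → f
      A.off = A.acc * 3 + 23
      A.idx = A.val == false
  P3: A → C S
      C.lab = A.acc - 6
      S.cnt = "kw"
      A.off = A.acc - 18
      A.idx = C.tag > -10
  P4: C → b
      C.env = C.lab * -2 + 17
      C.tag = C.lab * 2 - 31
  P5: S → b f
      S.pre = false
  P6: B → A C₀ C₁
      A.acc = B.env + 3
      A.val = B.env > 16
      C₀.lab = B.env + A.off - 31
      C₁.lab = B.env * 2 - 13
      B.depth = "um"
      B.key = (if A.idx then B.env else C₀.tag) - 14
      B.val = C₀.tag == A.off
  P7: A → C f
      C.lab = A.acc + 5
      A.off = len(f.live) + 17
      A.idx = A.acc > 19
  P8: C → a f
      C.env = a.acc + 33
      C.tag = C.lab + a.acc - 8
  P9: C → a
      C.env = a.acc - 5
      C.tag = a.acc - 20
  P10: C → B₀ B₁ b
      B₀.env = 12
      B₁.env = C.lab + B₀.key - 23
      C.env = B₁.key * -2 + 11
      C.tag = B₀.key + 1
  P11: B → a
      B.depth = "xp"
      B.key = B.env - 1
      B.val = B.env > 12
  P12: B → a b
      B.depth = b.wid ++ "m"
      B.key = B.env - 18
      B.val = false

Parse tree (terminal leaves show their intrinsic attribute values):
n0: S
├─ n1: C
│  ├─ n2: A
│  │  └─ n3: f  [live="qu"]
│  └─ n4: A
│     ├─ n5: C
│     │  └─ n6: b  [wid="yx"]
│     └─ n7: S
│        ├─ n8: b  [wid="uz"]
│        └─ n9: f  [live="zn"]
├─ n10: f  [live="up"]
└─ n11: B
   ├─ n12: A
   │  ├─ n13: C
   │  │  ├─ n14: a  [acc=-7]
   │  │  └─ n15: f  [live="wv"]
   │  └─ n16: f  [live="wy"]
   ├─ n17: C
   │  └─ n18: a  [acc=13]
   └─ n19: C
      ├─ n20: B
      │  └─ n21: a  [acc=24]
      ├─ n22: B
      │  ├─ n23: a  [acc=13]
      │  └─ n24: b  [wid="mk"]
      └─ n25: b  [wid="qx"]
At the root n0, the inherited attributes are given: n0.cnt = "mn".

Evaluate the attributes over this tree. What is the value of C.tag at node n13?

10

1. n0.cnt = "mn"  [given at root]
2. n1.lab = 18  [len(S.cnt) + 16]
3. n2.acc = -2  [C.lab * -2 + 34]
4. n2.val = false  [false]
5. n3.live = "qu"  [terminal]
6. n2.off = 17  [A.acc * 3 + 23]
7. n2.idx = true  [A.val == false]
8. n4.acc = 17  [C.lab * -2 + 53]
9. n4.val = true  [C.lab == 18]
10. n5.lab = 11  [A.acc - 6]
11. n6.wid = "yx"  [terminal]
12. n5.env = -5  [C.lab * -2 + 17]
13. n5.tag = -9  [C.lab * 2 - 31]
14. n7.cnt = "kw"  ["kw"]
15. n8.wid = "uz"  [terminal]
16. n9.live = "zn"  [terminal]
17. n7.pre = false  [false]
18. n4.off = -1  [A.acc - 18]
19. n4.idx = true  [C.tag > -10]
20. n1.env = 26  [C.lab + 8]
21. n1.tag = -8  [A₁.off + A₀.off - 24]
22. n10.live = "up"  [terminal]
23. n11.env = 17  [C.tag + 25]
24. n12.acc = 20  [B.env + 3]
25. n12.val = true  [B.env > 16]
26. n13.lab = 25  [A.acc + 5]
27. n14.acc = -7  [terminal]
28. n15.live = "wv"  [terminal]
29. n13.env = 26  [a.acc + 33]
30. n13.tag = 10  [C.lab + a.acc - 8]
31. n16.live = "wy"  [terminal]
32. n12.off = 19  [len(f.live) + 17]
33. n12.idx = true  [A.acc > 19]
34. n17.lab = 5  [B.env + A.off - 31]
35. n18.acc = 13  [terminal]
36. n17.env = 8  [a.acc - 5]
37. n17.tag = -7  [a.acc - 20]
38. n19.lab = 21  [B.env * 2 - 13]
39. n20.env = 12  [12]
40. n21.acc = 24  [terminal]
41. n20.depth = "xp"  ["xp"]
42. n20.key = 11  [B.env - 1]
43. n20.val = false  [B.env > 12]
44. n22.env = 9  [C.lab + B₀.key - 23]
45. n23.acc = 13  [terminal]
46. n24.wid = "mk"  [terminal]
47. n22.depth = "mkm"  [b.wid ++ "m"]
48. n22.key = -9  [B.env - 18]
49. n22.val = false  [false]
50. n25.wid = "qx"  [terminal]
51. n19.env = 29  [B₁.key * -2 + 11]
52. n19.tag = 12  [B₀.key + 1]
53. n11.depth = "um"  ["um"]
54. n11.key = 3  [(if A.idx then B.env else C₀.tag) - 14]
55. n11.val = false  [C₀.tag == A.off]
56. n0.pre = false  [B.key > 3]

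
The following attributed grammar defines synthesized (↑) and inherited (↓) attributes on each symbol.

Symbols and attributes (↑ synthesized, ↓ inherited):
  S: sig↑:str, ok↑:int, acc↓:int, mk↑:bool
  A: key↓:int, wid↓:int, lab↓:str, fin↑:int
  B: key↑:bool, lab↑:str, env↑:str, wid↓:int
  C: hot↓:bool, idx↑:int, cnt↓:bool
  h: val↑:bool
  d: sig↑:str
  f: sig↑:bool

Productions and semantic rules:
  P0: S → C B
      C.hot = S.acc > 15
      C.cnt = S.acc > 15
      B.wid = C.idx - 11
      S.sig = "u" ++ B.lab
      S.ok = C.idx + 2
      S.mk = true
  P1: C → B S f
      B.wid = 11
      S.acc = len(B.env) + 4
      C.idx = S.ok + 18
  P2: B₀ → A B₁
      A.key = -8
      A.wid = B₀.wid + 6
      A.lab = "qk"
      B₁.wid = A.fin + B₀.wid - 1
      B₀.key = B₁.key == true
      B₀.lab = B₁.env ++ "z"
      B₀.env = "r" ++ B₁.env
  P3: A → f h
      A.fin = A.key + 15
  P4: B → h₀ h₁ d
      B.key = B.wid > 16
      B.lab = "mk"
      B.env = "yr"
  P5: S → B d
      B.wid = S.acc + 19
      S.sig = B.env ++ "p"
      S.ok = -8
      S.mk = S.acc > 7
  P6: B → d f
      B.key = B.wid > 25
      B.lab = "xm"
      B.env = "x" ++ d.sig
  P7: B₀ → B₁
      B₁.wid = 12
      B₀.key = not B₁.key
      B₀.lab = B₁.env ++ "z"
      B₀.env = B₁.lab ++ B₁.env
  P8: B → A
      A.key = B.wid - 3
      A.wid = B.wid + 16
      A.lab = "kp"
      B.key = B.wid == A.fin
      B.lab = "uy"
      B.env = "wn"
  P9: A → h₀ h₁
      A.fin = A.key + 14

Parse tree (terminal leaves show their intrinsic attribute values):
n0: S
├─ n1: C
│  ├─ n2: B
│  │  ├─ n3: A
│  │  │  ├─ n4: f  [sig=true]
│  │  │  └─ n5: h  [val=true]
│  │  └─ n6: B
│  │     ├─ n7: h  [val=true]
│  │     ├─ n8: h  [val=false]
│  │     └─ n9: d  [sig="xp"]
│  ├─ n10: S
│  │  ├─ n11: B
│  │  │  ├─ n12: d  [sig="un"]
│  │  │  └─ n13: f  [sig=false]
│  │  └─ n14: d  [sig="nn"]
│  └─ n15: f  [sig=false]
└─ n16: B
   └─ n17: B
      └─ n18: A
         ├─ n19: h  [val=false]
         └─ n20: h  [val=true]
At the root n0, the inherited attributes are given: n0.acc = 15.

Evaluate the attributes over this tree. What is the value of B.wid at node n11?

26

1. n0.acc = 15  [given at root]
2. n1.hot = false  [S.acc > 15]
3. n1.cnt = false  [S.acc > 15]
4. n2.wid = 11  [11]
5. n3.key = -8  [-8]
6. n3.wid = 17  [B₀.wid + 6]
7. n3.lab = "qk"  ["qk"]
8. n4.sig = true  [terminal]
9. n5.val = true  [terminal]
10. n3.fin = 7  [A.key + 15]
11. n6.wid = 17  [A.fin + B₀.wid - 1]
12. n7.val = true  [terminal]
13. n8.val = false  [terminal]
14. n9.sig = "xp"  [terminal]
15. n6.key = true  [B.wid > 16]
16. n6.lab = "mk"  ["mk"]
17. n6.env = "yr"  ["yr"]
18. n2.key = true  [B₁.key == true]
19. n2.lab = "yrz"  [B₁.env ++ "z"]
20. n2.env = "ryr"  ["r" ++ B₁.env]
21. n10.acc = 7  [len(B.env) + 4]
22. n11.wid = 26  [S.acc + 19]
23. n12.sig = "un"  [terminal]
24. n13.sig = false  [terminal]
25. n11.key = true  [B.wid > 25]
26. n11.lab = "xm"  ["xm"]
27. n11.env = "xun"  ["x" ++ d.sig]
28. n14.sig = "nn"  [terminal]
29. n10.sig = "xunp"  [B.env ++ "p"]
30. n10.ok = -8  [-8]
31. n10.mk = false  [S.acc > 7]
32. n15.sig = false  [terminal]
33. n1.idx = 10  [S.ok + 18]
34. n16.wid = -1  [C.idx - 11]
35. n17.wid = 12  [12]
36. n18.key = 9  [B.wid - 3]
37. n18.wid = 28  [B.wid + 16]
38. n18.lab = "kp"  ["kp"]
39. n19.val = false  [terminal]
40. n20.val = true  [terminal]
41. n18.fin = 23  [A.key + 14]
42. n17.key = false  [B.wid == A.fin]
43. n17.lab = "uy"  ["uy"]
44. n17.env = "wn"  ["wn"]
45. n16.key = true  [not B₁.key]
46. n16.lab = "wnz"  [B₁.env ++ "z"]
47. n16.env = "uywn"  [B₁.lab ++ B₁.env]
48. n0.sig = "uwnz"  ["u" ++ B.lab]
49. n0.ok = 12  [C.idx + 2]
50. n0.mk = true  [true]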